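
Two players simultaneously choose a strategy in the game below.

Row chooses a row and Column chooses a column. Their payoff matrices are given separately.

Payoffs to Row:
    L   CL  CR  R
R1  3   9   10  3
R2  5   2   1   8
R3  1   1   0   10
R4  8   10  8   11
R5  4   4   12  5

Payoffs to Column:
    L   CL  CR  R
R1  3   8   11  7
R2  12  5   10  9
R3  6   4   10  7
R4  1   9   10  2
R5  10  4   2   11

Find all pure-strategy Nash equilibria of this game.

For each strategy profile, look for a profitable unilateral deviation.
(R1, L): Row can switch to R2 (3 → 5). Not NE.
(R1, CL): Row can switch to R4 (9 → 10). Not NE.
(R1, CR): Row can switch to R5 (10 → 12). Not NE.
(R1, R): Row can switch to R2 (3 → 8). Not NE.
(R2, L): Row can switch to R4 (5 → 8). Not NE.
(R2, CL): Row can switch to R1 (2 → 9). Not NE.
(The remaining 14 profiles each have a profitable deviation by the same check.)

none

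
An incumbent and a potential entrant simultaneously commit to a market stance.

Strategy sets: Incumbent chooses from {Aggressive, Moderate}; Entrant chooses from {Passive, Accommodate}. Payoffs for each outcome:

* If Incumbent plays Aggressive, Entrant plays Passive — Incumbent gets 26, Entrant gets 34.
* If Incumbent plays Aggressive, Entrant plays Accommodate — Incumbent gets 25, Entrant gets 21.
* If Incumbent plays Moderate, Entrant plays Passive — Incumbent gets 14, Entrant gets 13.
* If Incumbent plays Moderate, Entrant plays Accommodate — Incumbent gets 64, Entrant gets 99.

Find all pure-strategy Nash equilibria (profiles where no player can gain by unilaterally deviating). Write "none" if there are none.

Pure-strategy Nash equilibria: (Aggressive, Passive) and (Moderate, Accommodate)

Check each profile: it is a Nash equilibrium iff no player can strictly gain by switching unilaterally.
(Aggressive, Passive): Incumbent gets 26, best alternative 14; Entrant gets 34, best alternative 21. No profitable deviation — NE.
(Aggressive, Accommodate): Incumbent can switch to Moderate (25 → 64). Not NE.
(Moderate, Passive): Incumbent can switch to Aggressive (14 → 26). Not NE.
(Moderate, Accommodate): Incumbent gets 64, best alternative 25; Entrant gets 99, best alternative 13. No profitable deviation — NE.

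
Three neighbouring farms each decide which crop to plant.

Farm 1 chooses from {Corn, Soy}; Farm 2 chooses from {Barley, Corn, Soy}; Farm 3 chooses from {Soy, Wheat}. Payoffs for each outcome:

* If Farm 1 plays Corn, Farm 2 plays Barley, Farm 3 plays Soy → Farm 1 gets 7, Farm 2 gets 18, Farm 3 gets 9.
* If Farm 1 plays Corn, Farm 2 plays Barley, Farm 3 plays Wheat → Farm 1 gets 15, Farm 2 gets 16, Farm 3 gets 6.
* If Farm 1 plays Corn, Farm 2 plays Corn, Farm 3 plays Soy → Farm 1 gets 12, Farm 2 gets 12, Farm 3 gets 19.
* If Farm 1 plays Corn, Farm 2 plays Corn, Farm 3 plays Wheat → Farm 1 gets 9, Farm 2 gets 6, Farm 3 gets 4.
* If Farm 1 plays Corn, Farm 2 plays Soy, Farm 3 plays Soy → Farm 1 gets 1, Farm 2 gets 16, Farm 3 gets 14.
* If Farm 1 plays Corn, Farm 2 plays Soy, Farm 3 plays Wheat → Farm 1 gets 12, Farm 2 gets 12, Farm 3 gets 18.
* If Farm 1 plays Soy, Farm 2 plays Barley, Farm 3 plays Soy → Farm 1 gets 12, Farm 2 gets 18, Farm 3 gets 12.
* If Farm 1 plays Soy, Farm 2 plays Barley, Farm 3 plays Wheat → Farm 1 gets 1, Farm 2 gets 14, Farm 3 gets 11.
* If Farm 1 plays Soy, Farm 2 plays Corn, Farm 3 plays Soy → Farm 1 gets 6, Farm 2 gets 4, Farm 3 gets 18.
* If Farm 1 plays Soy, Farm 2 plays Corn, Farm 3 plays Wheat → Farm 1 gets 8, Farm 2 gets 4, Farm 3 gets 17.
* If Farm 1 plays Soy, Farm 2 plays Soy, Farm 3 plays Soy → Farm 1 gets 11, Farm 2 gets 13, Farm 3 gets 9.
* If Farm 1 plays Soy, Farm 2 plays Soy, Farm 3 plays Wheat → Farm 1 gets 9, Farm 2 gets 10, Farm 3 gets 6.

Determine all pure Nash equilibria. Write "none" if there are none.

(Soy, Barley, Soy)

Farm 1 against (Barley, Soy): payoffs 7, 12 → best response Soy.
Farm 1 against (Barley, Wheat): payoffs 15, 1 → best response Corn.
Farm 1 against (Corn, Soy): payoffs 12, 6 → best response Corn.
Farm 1 against (Corn, Wheat): payoffs 9, 8 → best response Corn.
Farm 1 against (Soy, Soy): payoffs 1, 11 → best response Soy.
Farm 1 against (Soy, Wheat): payoffs 12, 9 → best response Corn.
Farm 2 against (Corn, Soy): payoffs 18, 12, 16 → best response Barley.
Farm 2 against (Corn, Wheat): payoffs 16, 6, 12 → best response Barley.
Farm 2 against (Soy, Soy): payoffs 18, 4, 13 → best response Barley.
Farm 2 against (Soy, Wheat): payoffs 14, 4, 10 → best response Barley.
Farm 3 against (Corn, Barley): payoffs 9, 6 → best response Soy.
Farm 3 against (Corn, Corn): payoffs 19, 4 → best response Soy.
Farm 3 against (Corn, Soy): payoffs 14, 18 → best response Wheat.
Farm 3 against (Soy, Barley): payoffs 12, 11 → best response Soy.
Farm 3 against (Soy, Corn): payoffs 18, 17 → best response Soy.
Farm 3 against (Soy, Soy): payoffs 9, 6 → best response Soy.
Mutual best responses: (Soy, Barley, Soy).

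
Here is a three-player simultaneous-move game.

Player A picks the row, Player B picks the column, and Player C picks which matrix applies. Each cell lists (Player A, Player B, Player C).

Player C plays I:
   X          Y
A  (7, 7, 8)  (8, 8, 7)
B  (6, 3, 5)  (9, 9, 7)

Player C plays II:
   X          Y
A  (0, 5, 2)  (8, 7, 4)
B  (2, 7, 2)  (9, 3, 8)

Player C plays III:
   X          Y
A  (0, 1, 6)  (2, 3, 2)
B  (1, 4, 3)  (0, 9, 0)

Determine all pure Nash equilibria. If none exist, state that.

none

(A, X, I): Player B can switch to Y (7 → 8). Not NE.
(A, X, II): Player A can switch to B (0 → 2). Not NE.
(A, X, III): Player A can switch to B (0 → 1). Not NE.
(A, Y, I): Player A can switch to B (8 → 9). Not NE.
(A, Y, II): Player A can switch to B (8 → 9). Not NE.
(A, Y, III): Player C can switch to I (2 → 7). Not NE.
(The remaining 6 profiles each have a profitable deviation by the same check.)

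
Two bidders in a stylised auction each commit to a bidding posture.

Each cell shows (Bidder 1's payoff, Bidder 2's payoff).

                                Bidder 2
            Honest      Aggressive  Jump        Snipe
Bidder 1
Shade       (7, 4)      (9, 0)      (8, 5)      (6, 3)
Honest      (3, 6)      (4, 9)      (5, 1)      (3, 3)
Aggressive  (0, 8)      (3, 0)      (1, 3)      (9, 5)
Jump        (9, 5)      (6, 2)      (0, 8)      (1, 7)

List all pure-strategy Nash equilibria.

(Shade, Honest): Bidder 1 can switch to Jump (7 → 9). Not NE.
(Shade, Aggressive): Bidder 2 can switch to Honest (0 → 4). Not NE.
(Shade, Jump): Bidder 1 gets 8, best alternative 5; Bidder 2 gets 5, best alternative 4. No profitable deviation — NE.
(Shade, Snipe): Bidder 1 can switch to Aggressive (6 → 9). Not NE.
(Honest, Honest): Bidder 1 can switch to Shade (3 → 7). Not NE.
(Honest, Aggressive): Bidder 1 can switch to Shade (4 → 9). Not NE.
(Honest, Jump): Bidder 1 can switch to Shade (5 → 8). Not NE.
(Honest, Snipe): Bidder 1 can switch to Shade (3 → 6). Not NE.
(Aggressive, Honest): Bidder 1 can switch to Shade (0 → 7). Not NE.
(The remaining 7 profiles each have a profitable deviation by the same check.)

Pure NE: (Shade, Jump)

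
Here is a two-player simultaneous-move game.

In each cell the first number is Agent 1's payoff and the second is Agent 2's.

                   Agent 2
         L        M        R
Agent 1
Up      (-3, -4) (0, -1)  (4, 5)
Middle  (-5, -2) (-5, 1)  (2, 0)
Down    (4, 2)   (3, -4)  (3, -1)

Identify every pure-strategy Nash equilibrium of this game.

(Up, R) and (Down, L)

For each player, find the best response to each opponent profile; mutual best responses are the pure NE.
Agent 1 against L: payoffs -3, -5, 4 → best response Down.
Agent 1 against M: payoffs 0, -5, 3 → best response Down.
Agent 1 against R: payoffs 4, 2, 3 → best response Up.
Agent 2 against Up: payoffs -4, -1, 5 → best response R.
Agent 2 against Middle: payoffs -2, 1, 0 → best response M.
Agent 2 against Down: payoffs 2, -4, -1 → best response L.
Mutual best responses: (Up, R); (Down, L).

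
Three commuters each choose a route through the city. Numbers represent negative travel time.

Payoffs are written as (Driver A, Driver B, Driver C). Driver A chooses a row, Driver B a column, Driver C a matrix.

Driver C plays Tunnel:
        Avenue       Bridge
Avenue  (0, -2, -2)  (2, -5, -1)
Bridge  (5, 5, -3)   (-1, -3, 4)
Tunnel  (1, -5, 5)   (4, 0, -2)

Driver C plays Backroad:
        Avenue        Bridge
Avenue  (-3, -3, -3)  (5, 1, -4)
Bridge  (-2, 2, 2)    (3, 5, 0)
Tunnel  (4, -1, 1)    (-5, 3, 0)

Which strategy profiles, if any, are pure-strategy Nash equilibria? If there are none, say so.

For each player, find the best response to each opponent profile; mutual best responses are the pure NE.
Driver A against (Avenue, Tunnel): payoffs 0, 5, 1 → best response Bridge.
Driver A against (Avenue, Backroad): payoffs -3, -2, 4 → best response Tunnel.
Driver A against (Bridge, Tunnel): payoffs 2, -1, 4 → best response Tunnel.
Driver A against (Bridge, Backroad): payoffs 5, 3, -5 → best response Avenue.
Driver B against (Avenue, Tunnel): payoffs -2, -5 → best response Avenue.
Driver B against (Avenue, Backroad): payoffs -3, 1 → best response Bridge.
Driver B against (Bridge, Tunnel): payoffs 5, -3 → best response Avenue.
Driver B against (Bridge, Backroad): payoffs 2, 5 → best response Bridge.
Driver B against (Tunnel, Tunnel): payoffs -5, 0 → best response Bridge.
Driver B against (Tunnel, Backroad): payoffs -1, 3 → best response Bridge.
Driver C against (Avenue, Avenue): payoffs -2, -3 → best response Tunnel.
Driver C against (Avenue, Bridge): payoffs -1, -4 → best response Tunnel.
Driver C against (Bridge, Avenue): payoffs -3, 2 → best response Backroad.
Driver C against (Bridge, Bridge): payoffs 4, 0 → best response Tunnel.
Driver C against (Tunnel, Avenue): payoffs 5, 1 → best response Tunnel.
Driver C against (Tunnel, Bridge): payoffs -2, 0 → best response Backroad.
No profile is a mutual best response for all players.

There is no pure-strategy Nash equilibrium.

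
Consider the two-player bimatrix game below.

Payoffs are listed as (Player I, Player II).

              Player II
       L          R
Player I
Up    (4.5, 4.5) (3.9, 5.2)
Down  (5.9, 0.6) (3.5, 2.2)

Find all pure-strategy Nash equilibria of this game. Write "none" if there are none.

Pure NE: (Up, R)

For each player, find the best response to each opponent profile; mutual best responses are the pure NE.
Player I against L: payoffs 4.5, 5.9 → best response Down.
Player I against R: payoffs 3.9, 3.5 → best response Up.
Player II against Up: payoffs 4.5, 5.2 → best response R.
Player II against Down: payoffs 0.6, 2.2 → best response R.
Mutual best responses: (Up, R).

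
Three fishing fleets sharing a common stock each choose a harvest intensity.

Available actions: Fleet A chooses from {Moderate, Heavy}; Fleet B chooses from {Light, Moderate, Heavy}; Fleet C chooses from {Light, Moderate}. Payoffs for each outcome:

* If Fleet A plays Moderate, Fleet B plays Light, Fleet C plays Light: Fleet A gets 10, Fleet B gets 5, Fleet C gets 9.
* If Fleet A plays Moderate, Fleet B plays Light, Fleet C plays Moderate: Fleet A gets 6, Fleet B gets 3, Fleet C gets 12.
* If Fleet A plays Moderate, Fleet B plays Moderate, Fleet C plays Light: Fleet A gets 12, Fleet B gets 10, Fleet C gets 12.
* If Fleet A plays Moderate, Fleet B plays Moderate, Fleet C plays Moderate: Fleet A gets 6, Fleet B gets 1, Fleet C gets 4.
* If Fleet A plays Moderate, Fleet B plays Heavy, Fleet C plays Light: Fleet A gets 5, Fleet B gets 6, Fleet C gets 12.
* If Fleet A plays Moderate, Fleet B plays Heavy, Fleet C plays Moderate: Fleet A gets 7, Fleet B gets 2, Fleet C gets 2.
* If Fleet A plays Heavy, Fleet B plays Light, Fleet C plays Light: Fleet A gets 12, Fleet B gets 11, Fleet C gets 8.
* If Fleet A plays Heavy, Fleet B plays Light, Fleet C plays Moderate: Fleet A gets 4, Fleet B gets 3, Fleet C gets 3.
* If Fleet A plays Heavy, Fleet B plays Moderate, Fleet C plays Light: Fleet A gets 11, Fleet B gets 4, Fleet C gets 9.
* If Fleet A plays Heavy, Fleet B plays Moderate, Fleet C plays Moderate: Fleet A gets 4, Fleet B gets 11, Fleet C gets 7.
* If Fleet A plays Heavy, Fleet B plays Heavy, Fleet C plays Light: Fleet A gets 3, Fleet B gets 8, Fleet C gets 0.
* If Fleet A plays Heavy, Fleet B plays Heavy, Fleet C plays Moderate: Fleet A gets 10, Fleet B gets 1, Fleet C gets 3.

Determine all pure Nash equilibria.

(Moderate, Light, Light): Fleet A can switch to Heavy (10 → 12). Not NE.
(Moderate, Light, Moderate): Fleet A gets 6, best alternative 4; Fleet B gets 3, best alternative 2; Fleet C gets 12, best alternative 9. No profitable deviation — NE.
(Moderate, Moderate, Light): Fleet A gets 12, best alternative 11; Fleet B gets 10, best alternative 6; Fleet C gets 12, best alternative 4. No profitable deviation — NE.
(Moderate, Moderate, Moderate): Fleet B can switch to Light (1 → 3). Not NE.
(Moderate, Heavy, Light): Fleet B can switch to Moderate (6 → 10). Not NE.
(Moderate, Heavy, Moderate): Fleet A can switch to Heavy (7 → 10). Not NE.
(Heavy, Light, Light): Fleet A gets 12, best alternative 10; Fleet B gets 11, best alternative 8; Fleet C gets 8, best alternative 3. No profitable deviation — NE.
(Heavy, Light, Moderate): Fleet A can switch to Moderate (4 → 6). Not NE.
(Heavy, Moderate, Light): Fleet A can switch to Moderate (11 → 12). Not NE.
(Heavy, Moderate, Moderate): Fleet A can switch to Moderate (4 → 6). Not NE.
(Heavy, Heavy, Light): Fleet A can switch to Moderate (3 → 5). Not NE.
(Heavy, Heavy, Moderate): Fleet B can switch to Light (1 → 3). Not NE.

The pure Nash equilibria are (Moderate, Light, Moderate), (Moderate, Moderate, Light), (Heavy, Light, Light).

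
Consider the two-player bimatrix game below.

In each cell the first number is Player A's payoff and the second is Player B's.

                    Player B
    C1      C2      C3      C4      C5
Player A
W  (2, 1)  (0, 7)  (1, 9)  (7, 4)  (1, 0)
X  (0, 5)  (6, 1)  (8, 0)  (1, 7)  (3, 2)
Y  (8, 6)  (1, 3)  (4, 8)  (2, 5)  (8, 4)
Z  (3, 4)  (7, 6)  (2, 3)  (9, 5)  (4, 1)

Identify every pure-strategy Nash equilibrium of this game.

The unique pure-strategy Nash equilibrium is (Z, C2).

Player A against C1: payoffs 2, 0, 8, 3 → best response Y.
Player A against C2: payoffs 0, 6, 1, 7 → best response Z.
Player A against C3: payoffs 1, 8, 4, 2 → best response X.
Player A against C4: payoffs 7, 1, 2, 9 → best response Z.
Player A against C5: payoffs 1, 3, 8, 4 → best response Y.
Player B against W: payoffs 1, 7, 9, 4, 0 → best response C3.
Player B against X: payoffs 5, 1, 0, 7, 2 → best response C4.
Player B against Y: payoffs 6, 3, 8, 5, 4 → best response C3.
Player B against Z: payoffs 4, 6, 3, 5, 1 → best response C2.
Mutual best responses: (Z, C2).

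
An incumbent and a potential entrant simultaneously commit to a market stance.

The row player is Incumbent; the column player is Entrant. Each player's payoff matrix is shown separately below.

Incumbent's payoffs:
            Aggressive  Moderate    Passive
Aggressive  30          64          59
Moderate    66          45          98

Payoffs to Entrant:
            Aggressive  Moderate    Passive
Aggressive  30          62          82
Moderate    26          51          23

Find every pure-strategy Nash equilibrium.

Incumbent against Aggressive: payoffs 30, 66 → best response Moderate.
Incumbent against Moderate: payoffs 64, 45 → best response Aggressive.
Incumbent against Passive: payoffs 59, 98 → best response Moderate.
Entrant against Aggressive: payoffs 30, 62, 82 → best response Passive.
Entrant against Moderate: payoffs 26, 51, 23 → best response Moderate.
No profile is a mutual best response for all players.

There is no pure-strategy Nash equilibrium.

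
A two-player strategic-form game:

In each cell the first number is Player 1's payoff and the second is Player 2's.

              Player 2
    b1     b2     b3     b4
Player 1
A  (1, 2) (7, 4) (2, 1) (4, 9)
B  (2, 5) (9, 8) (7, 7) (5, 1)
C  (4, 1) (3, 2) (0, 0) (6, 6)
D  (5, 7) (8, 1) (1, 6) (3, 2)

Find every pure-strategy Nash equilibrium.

(A, b1): Player 1 can switch to B (1 → 2). Not NE.
(A, b2): Player 1 can switch to B (7 → 9). Not NE.
(A, b3): Player 1 can switch to B (2 → 7). Not NE.
(A, b4): Player 1 can switch to B (4 → 5). Not NE.
(B, b1): Player 1 can switch to C (2 → 4). Not NE.
(B, b2): Player 1 gets 9, best alternative 8; Player 2 gets 8, best alternative 7. No profitable deviation — NE.
(B, b3): Player 2 can switch to b2 (7 → 8). Not NE.
(B, b4): Player 1 can switch to C (5 → 6). Not NE.
(C, b1): Player 1 can switch to D (4 → 5). Not NE.
(C, b2): Player 1 can switch to A (3 → 7). Not NE.
(C, b3): Player 1 can switch to A (0 → 2). Not NE.
(C, b4): Player 1 gets 6, best alternative 5; Player 2 gets 6, best alternative 2. No profitable deviation — NE.
(D, b1): Player 1 gets 5, best alternative 4; Player 2 gets 7, best alternative 6. No profitable deviation — NE.
(The remaining 3 profiles each have a profitable deviation by the same check.)

The pure Nash equilibria are (B, b2), (C, b4), (D, b1).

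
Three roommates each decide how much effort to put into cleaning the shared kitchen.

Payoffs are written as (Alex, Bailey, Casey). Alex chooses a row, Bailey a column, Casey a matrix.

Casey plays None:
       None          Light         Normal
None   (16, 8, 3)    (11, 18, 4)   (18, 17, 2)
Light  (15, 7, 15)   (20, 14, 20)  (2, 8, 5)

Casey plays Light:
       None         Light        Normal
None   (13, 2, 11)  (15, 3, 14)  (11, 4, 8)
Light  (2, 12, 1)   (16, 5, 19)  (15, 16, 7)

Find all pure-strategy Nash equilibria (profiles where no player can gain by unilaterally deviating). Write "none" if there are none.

Alex against (None, None): payoffs 16, 15 → best response None.
Alex against (None, Light): payoffs 13, 2 → best response None.
Alex against (Light, None): payoffs 11, 20 → best response Light.
Alex against (Light, Light): payoffs 15, 16 → best response Light.
Alex against (Normal, None): payoffs 18, 2 → best response None.
Alex against (Normal, Light): payoffs 11, 15 → best response Light.
Bailey against (None, None): payoffs 8, 18, 17 → best response Light.
Bailey against (None, Light): payoffs 2, 3, 4 → best response Normal.
Bailey against (Light, None): payoffs 7, 14, 8 → best response Light.
Bailey against (Light, Light): payoffs 12, 5, 16 → best response Normal.
Casey against (None, None): payoffs 3, 11 → best response Light.
Casey against (None, Light): payoffs 4, 14 → best response Light.
Casey against (None, Normal): payoffs 2, 8 → best response Light.
Casey against (Light, None): payoffs 15, 1 → best response None.
Casey against (Light, Light): payoffs 20, 19 → best response None.
Casey against (Light, Normal): payoffs 5, 7 → best response Light.
Mutual best responses: (Light, Light, None); (Light, Normal, Light).

(Light, Light, None); (Light, Normal, Light)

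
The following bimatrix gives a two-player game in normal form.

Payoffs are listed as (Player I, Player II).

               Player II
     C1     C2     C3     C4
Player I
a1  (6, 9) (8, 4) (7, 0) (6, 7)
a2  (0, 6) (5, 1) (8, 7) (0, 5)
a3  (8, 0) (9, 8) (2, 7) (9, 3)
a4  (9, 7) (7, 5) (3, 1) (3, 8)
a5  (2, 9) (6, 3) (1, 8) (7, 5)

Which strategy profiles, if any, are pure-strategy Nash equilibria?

For each player, find the best response to each opponent profile; mutual best responses are the pure NE.
Player I against C1: payoffs 6, 0, 8, 9, 2 → best response a4.
Player I against C2: payoffs 8, 5, 9, 7, 6 → best response a3.
Player I against C3: payoffs 7, 8, 2, 3, 1 → best response a2.
Player I against C4: payoffs 6, 0, 9, 3, 7 → best response a3.
Player II against a1: payoffs 9, 4, 0, 7 → best response C1.
Player II against a2: payoffs 6, 1, 7, 5 → best response C3.
Player II against a3: payoffs 0, 8, 7, 3 → best response C2.
Player II against a4: payoffs 7, 5, 1, 8 → best response C4.
Player II against a5: payoffs 9, 3, 8, 5 → best response C1.
Mutual best responses: (a2, C3); (a3, C2).

The pure Nash equilibria are (a2, C3), (a3, C2).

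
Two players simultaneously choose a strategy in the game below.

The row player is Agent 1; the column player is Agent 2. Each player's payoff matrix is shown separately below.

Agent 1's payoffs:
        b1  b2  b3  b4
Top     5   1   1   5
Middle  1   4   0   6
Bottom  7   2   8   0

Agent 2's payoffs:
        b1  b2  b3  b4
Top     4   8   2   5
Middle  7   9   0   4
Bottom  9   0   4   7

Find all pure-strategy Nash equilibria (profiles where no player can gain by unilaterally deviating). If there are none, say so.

(Middle, b2); (Bottom, b1)

Agent 1 against b1: payoffs 5, 1, 7 → best response Bottom.
Agent 1 against b2: payoffs 1, 4, 2 → best response Middle.
Agent 1 against b3: payoffs 1, 0, 8 → best response Bottom.
Agent 1 against b4: payoffs 5, 6, 0 → best response Middle.
Agent 2 against Top: payoffs 4, 8, 2, 5 → best response b2.
Agent 2 against Middle: payoffs 7, 9, 0, 4 → best response b2.
Agent 2 against Bottom: payoffs 9, 0, 4, 7 → best response b1.
Mutual best responses: (Middle, b2); (Bottom, b1).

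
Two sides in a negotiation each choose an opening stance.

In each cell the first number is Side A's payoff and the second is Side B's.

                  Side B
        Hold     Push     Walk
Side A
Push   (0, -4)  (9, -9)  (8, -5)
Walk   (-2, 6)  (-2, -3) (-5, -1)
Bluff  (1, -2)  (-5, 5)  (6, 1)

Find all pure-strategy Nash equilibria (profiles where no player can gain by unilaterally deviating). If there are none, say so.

none

(Push, Hold): Side A can switch to Bluff (0 → 1). Not NE.
(Push, Push): Side B can switch to Hold (-9 → -4). Not NE.
(Push, Walk): Side B can switch to Hold (-5 → -4). Not NE.
(Walk, Hold): Side A can switch to Push (-2 → 0). Not NE.
(Walk, Push): Side A can switch to Push (-2 → 9). Not NE.
(Walk, Walk): Side A can switch to Push (-5 → 8). Not NE.
(The remaining 3 profiles each have a profitable deviation by the same check.)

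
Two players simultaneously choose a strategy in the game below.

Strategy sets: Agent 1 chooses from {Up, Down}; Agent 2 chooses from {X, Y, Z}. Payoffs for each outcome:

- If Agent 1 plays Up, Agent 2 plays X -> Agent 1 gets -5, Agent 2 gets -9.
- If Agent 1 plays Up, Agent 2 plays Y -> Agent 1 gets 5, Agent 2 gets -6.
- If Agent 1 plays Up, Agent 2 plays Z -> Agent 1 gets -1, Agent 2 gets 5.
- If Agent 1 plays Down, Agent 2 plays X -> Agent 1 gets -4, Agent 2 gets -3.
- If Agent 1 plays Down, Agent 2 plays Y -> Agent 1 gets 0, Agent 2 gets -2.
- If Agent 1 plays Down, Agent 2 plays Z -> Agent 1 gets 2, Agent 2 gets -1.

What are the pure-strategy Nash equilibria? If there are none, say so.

For each strategy profile, look for a profitable unilateral deviation.
(Up, X): Agent 1 can switch to Down (-5 → -4). Not NE.
(Up, Y): Agent 2 can switch to Z (-6 → 5). Not NE.
(Up, Z): Agent 1 can switch to Down (-1 → 2). Not NE.
(Down, X): Agent 2 can switch to Y (-3 → -2). Not NE.
(Down, Y): Agent 1 can switch to Up (0 → 5). Not NE.
(Down, Z): Agent 1 gets 2, best alternative -1; Agent 2 gets -1, best alternative -2. No profitable deviation — NE.

The unique pure-strategy Nash equilibrium is (Down, Z).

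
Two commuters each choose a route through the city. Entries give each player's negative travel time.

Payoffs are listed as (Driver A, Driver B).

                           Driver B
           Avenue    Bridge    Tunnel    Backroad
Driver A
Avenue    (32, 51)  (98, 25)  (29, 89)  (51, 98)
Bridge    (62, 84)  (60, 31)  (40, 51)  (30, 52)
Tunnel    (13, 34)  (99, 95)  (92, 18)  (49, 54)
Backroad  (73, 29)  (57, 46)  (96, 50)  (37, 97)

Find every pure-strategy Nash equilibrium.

Driver A against Avenue: payoffs 32, 62, 13, 73 → best response Backroad.
Driver A against Bridge: payoffs 98, 60, 99, 57 → best response Tunnel.
Driver A against Tunnel: payoffs 29, 40, 92, 96 → best response Backroad.
Driver A against Backroad: payoffs 51, 30, 49, 37 → best response Avenue.
Driver B against Avenue: payoffs 51, 25, 89, 98 → best response Backroad.
Driver B against Bridge: payoffs 84, 31, 51, 52 → best response Avenue.
Driver B against Tunnel: payoffs 34, 95, 18, 54 → best response Bridge.
Driver B against Backroad: payoffs 29, 46, 50, 97 → best response Backroad.
Mutual best responses: (Avenue, Backroad); (Tunnel, Bridge).

(Avenue, Backroad); (Tunnel, Bridge)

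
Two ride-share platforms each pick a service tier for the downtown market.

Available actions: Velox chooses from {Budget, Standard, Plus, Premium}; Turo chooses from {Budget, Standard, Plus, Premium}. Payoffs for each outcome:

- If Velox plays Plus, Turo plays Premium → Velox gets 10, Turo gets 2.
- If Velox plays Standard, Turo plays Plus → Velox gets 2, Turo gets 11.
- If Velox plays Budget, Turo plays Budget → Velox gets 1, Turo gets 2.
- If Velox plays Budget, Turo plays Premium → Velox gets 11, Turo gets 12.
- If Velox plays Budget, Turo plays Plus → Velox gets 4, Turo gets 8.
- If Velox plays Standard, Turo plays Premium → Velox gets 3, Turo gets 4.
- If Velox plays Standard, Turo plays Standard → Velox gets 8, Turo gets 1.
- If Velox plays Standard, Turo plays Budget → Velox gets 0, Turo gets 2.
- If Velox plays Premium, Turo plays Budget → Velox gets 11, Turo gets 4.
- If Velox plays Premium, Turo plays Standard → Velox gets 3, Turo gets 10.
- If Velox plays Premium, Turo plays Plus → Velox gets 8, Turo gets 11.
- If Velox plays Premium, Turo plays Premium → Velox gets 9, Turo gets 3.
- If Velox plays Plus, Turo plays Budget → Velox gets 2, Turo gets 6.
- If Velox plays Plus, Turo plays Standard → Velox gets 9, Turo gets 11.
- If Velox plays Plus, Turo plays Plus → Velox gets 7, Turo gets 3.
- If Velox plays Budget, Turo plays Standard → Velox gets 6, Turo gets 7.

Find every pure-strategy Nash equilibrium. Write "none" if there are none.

The pure Nash equilibria are (Budget, Premium); (Plus, Standard); (Premium, Plus).

Velox against Budget: payoffs 1, 0, 2, 11 → best response Premium.
Velox against Standard: payoffs 6, 8, 9, 3 → best response Plus.
Velox against Plus: payoffs 4, 2, 7, 8 → best response Premium.
Velox against Premium: payoffs 11, 3, 10, 9 → best response Budget.
Turo against Budget: payoffs 2, 7, 8, 12 → best response Premium.
Turo against Standard: payoffs 2, 1, 11, 4 → best response Plus.
Turo against Plus: payoffs 6, 11, 3, 2 → best response Standard.
Turo against Premium: payoffs 4, 10, 11, 3 → best response Plus.
Mutual best responses: (Budget, Premium); (Plus, Standard); (Premium, Plus).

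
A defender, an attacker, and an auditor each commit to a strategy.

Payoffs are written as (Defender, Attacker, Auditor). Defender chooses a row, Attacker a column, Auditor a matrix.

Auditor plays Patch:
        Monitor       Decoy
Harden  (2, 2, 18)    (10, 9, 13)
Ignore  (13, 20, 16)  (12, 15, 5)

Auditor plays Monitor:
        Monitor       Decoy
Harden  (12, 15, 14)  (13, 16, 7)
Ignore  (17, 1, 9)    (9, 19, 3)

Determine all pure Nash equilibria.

Pure NE: (Ignore, Monitor, Patch)

Mark each player's best response to every combination of opponents' strategies; a profile where every player is best-responding is a pure Nash equilibrium.
Defender against (Monitor, Patch): payoffs 2, 13 → best response Ignore.
Defender against (Monitor, Monitor): payoffs 12, 17 → best response Ignore.
Defender against (Decoy, Patch): payoffs 10, 12 → best response Ignore.
Defender against (Decoy, Monitor): payoffs 13, 9 → best response Harden.
Attacker against (Harden, Patch): payoffs 2, 9 → best response Decoy.
Attacker against (Harden, Monitor): payoffs 15, 16 → best response Decoy.
Attacker against (Ignore, Patch): payoffs 20, 15 → best response Monitor.
Attacker against (Ignore, Monitor): payoffs 1, 19 → best response Decoy.
Auditor against (Harden, Monitor): payoffs 18, 14 → best response Patch.
Auditor against (Harden, Decoy): payoffs 13, 7 → best response Patch.
Auditor against (Ignore, Monitor): payoffs 16, 9 → best response Patch.
Auditor against (Ignore, Decoy): payoffs 5, 3 → best response Patch.
Mutual best responses: (Ignore, Monitor, Patch).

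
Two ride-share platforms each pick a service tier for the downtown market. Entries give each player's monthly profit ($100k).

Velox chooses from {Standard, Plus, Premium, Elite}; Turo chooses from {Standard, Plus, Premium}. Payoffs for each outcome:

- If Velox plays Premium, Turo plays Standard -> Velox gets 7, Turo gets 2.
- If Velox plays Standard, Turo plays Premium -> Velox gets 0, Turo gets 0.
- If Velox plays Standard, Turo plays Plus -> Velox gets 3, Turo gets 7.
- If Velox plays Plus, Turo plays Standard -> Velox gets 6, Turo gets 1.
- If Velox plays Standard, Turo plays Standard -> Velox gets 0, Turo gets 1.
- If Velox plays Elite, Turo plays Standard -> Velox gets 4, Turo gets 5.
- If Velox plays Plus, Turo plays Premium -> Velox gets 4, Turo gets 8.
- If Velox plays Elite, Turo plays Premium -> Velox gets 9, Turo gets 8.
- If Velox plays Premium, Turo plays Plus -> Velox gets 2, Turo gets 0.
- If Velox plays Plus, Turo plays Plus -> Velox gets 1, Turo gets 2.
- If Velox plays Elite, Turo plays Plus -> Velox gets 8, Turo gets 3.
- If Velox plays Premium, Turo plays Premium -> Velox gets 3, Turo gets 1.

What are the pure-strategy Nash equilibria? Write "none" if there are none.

Check each profile: it is a Nash equilibrium iff no player can strictly gain by switching unilaterally.
(Standard, Standard): Velox can switch to Plus (0 → 6). Not NE.
(Standard, Plus): Velox can switch to Elite (3 → 8). Not NE.
(Standard, Premium): Velox can switch to Plus (0 → 4). Not NE.
(Plus, Standard): Velox can switch to Premium (6 → 7). Not NE.
(Plus, Plus): Velox can switch to Standard (1 → 3). Not NE.
(Plus, Premium): Velox can switch to Elite (4 → 9). Not NE.
(Premium, Standard): Velox gets 7, best alternative 6; Turo gets 2, best alternative 1. No profitable deviation — NE.
(Premium, Plus): Velox can switch to Standard (2 → 3). Not NE.
(Premium, Premium): Velox can switch to Plus (3 → 4). Not NE.
(Elite, Standard): Velox can switch to Plus (4 → 6). Not NE.
(Elite, Plus): Turo can switch to Standard (3 → 5). Not NE.
(Elite, Premium): Velox gets 9, best alternative 4; Turo gets 8, best alternative 5. No profitable deviation — NE.

The pure Nash equilibria are (Premium, Standard); (Elite, Premium).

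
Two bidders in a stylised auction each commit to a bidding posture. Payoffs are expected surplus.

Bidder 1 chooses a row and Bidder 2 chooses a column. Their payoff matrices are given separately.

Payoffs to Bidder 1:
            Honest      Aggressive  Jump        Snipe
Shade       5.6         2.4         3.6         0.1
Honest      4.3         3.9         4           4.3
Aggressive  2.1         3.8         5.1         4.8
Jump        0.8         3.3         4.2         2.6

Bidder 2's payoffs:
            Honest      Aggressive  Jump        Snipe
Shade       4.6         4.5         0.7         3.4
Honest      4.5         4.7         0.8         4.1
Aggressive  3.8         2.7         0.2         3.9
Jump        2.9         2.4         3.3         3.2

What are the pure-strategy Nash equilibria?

For each player, find the best response to each opponent profile; mutual best responses are the pure NE.
Bidder 1 against Honest: payoffs 5.6, 4.3, 2.1, 0.8 → best response Shade.
Bidder 1 against Aggressive: payoffs 2.4, 3.9, 3.8, 3.3 → best response Honest.
Bidder 1 against Jump: payoffs 3.6, 4, 5.1, 4.2 → best response Aggressive.
Bidder 1 against Snipe: payoffs 0.1, 4.3, 4.8, 2.6 → best response Aggressive.
Bidder 2 against Shade: payoffs 4.6, 4.5, 0.7, 3.4 → best response Honest.
Bidder 2 against Honest: payoffs 4.5, 4.7, 0.8, 4.1 → best response Aggressive.
Bidder 2 against Aggressive: payoffs 3.8, 2.7, 0.2, 3.9 → best response Snipe.
Bidder 2 against Jump: payoffs 2.9, 2.4, 3.3, 3.2 → best response Jump.
Mutual best responses: (Shade, Honest); (Honest, Aggressive); (Aggressive, Snipe).

(Shade, Honest), (Honest, Aggressive), (Aggressive, Snipe)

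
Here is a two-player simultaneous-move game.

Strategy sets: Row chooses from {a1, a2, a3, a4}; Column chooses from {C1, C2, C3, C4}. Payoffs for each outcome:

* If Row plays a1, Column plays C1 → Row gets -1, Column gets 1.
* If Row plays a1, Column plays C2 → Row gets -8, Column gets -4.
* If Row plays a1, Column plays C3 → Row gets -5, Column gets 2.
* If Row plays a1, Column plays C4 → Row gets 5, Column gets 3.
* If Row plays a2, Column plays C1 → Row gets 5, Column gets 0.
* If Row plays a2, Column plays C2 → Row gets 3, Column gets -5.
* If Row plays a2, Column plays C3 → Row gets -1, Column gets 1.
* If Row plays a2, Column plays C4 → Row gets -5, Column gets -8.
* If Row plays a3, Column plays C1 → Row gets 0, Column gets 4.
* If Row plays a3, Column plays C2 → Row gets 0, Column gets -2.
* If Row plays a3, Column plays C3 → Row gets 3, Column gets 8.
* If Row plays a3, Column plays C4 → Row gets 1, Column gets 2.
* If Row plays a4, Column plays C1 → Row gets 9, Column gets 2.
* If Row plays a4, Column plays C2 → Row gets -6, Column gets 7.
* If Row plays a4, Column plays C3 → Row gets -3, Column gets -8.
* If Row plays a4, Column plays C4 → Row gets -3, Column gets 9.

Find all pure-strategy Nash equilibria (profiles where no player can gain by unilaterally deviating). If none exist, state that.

(a1, C1): Row can switch to a2 (-1 → 5). Not NE.
(a1, C2): Row can switch to a2 (-8 → 3). Not NE.
(a1, C3): Row can switch to a2 (-5 → -1). Not NE.
(a1, C4): Row gets 5, best alternative 1; Column gets 3, best alternative 2. No profitable deviation — NE.
(a2, C1): Row can switch to a4 (5 → 9). Not NE.
(a2, C2): Column can switch to C1 (-5 → 0). Not NE.
(a2, C3): Row can switch to a3 (-1 → 3). Not NE.
(a2, C4): Row can switch to a1 (-5 → 5). Not NE.
(a3, C1): Row can switch to a2 (0 → 5). Not NE.
(a3, C3): Row gets 3, best alternative -1; Column gets 8, best alternative 4. No profitable deviation — NE.
(The remaining 6 profiles each have a profitable deviation by the same check.)

The pure Nash equilibria are (a1, C4) and (a3, C3).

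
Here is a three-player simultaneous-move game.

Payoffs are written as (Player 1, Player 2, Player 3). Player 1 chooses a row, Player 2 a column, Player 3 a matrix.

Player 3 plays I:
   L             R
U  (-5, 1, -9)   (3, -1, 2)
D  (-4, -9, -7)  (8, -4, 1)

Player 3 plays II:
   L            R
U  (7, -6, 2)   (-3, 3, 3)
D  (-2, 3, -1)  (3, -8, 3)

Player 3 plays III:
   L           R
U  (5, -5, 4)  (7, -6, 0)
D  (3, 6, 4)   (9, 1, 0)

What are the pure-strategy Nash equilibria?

(U, L, I): Player 1 can switch to D (-5 → -4). Not NE.
(U, L, II): Player 2 can switch to R (-6 → 3). Not NE.
(U, L, III): Player 1 gets 5, best alternative 3; Player 2 gets -5, best alternative -6; Player 3 gets 4, best alternative 2. No profitable deviation — NE.
(U, R, I): Player 1 can switch to D (3 → 8). Not NE.
(U, R, II): Player 1 can switch to D (-3 → 3). Not NE.
(U, R, III): Player 1 can switch to D (7 → 9). Not NE.
(D, L, I): Player 2 can switch to R (-9 → -4). Not NE.
(The remaining 5 profiles each have a profitable deviation by the same check.)

(U, L, III)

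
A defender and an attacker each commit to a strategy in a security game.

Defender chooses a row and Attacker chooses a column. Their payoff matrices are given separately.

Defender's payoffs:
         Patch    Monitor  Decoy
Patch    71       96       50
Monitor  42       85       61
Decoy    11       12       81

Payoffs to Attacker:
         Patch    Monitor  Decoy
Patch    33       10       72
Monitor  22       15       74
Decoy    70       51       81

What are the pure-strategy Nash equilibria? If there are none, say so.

Defender against Patch: payoffs 71, 42, 11 → best response Patch.
Defender against Monitor: payoffs 96, 85, 12 → best response Patch.
Defender against Decoy: payoffs 50, 61, 81 → best response Decoy.
Attacker against Patch: payoffs 33, 10, 72 → best response Decoy.
Attacker against Monitor: payoffs 22, 15, 74 → best response Decoy.
Attacker against Decoy: payoffs 70, 51, 81 → best response Decoy.
Mutual best responses: (Decoy, Decoy).

Pure NE: (Decoy, Decoy)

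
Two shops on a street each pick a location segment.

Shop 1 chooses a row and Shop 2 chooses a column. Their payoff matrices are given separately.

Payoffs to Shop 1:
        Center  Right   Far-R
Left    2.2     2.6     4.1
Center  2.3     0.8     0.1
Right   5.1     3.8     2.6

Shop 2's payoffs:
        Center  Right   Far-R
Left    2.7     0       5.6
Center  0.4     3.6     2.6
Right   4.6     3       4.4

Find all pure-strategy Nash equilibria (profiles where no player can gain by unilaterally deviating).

(Left, Far-R) and (Right, Center)

Mark each player's best response to every combination of opponents' strategies; a profile where every player is best-responding is a pure Nash equilibrium.
Shop 1 against Center: payoffs 2.2, 2.3, 5.1 → best response Right.
Shop 1 against Right: payoffs 2.6, 0.8, 3.8 → best response Right.
Shop 1 against Far-R: payoffs 4.1, 0.1, 2.6 → best response Left.
Shop 2 against Left: payoffs 2.7, 0, 5.6 → best response Far-R.
Shop 2 against Center: payoffs 0.4, 3.6, 2.6 → best response Right.
Shop 2 against Right: payoffs 4.6, 3, 4.4 → best response Center.
Mutual best responses: (Left, Far-R); (Right, Center).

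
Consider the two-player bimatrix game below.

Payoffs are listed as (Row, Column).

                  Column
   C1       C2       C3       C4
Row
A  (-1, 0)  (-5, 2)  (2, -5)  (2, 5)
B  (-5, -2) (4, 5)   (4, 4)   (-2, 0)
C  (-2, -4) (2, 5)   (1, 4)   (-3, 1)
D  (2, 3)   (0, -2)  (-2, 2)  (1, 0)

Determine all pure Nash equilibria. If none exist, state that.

Row against C1: payoffs -1, -5, -2, 2 → best response D.
Row against C2: payoffs -5, 4, 2, 0 → best response B.
Row against C3: payoffs 2, 4, 1, -2 → best response B.
Row against C4: payoffs 2, -2, -3, 1 → best response A.
Column against A: payoffs 0, 2, -5, 5 → best response C4.
Column against B: payoffs -2, 5, 4, 0 → best response C2.
Column against C: payoffs -4, 5, 4, 1 → best response C2.
Column against D: payoffs 3, -2, 2, 0 → best response C1.
Mutual best responses: (A, C4); (B, C2); (D, C1).

(A, C4); (B, C2); (D, C1)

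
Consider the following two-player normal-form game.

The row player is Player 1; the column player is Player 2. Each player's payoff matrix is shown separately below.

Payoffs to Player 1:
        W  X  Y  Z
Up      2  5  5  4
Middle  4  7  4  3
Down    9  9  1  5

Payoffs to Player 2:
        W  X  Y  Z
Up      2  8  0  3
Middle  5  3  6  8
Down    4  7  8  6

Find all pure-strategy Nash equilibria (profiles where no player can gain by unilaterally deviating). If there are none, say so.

none

(Up, W): Player 1 can switch to Middle (2 → 4). Not NE.
(Up, X): Player 1 can switch to Middle (5 → 7). Not NE.
(Up, Y): Player 2 can switch to W (0 → 2). Not NE.
(Up, Z): Player 1 can switch to Down (4 → 5). Not NE.
(Middle, W): Player 1 can switch to Down (4 → 9). Not NE.
(Middle, X): Player 1 can switch to Down (7 → 9). Not NE.
(The remaining 6 profiles each have a profitable deviation by the same check.)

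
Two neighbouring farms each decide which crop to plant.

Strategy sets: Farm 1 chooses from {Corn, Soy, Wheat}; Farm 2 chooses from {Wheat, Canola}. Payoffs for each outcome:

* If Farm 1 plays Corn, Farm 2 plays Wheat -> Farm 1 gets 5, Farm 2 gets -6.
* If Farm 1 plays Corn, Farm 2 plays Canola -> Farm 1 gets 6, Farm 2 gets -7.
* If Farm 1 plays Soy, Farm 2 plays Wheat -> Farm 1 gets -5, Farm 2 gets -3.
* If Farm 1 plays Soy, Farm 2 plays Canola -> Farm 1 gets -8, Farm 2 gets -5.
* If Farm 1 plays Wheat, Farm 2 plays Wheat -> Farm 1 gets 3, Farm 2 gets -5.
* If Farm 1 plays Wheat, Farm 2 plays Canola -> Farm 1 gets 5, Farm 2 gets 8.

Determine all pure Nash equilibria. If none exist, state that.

Farm 1 against Wheat: payoffs 5, -5, 3 → best response Corn.
Farm 1 against Canola: payoffs 6, -8, 5 → best response Corn.
Farm 2 against Corn: payoffs -6, -7 → best response Wheat.
Farm 2 against Soy: payoffs -3, -5 → best response Wheat.
Farm 2 against Wheat: payoffs -5, 8 → best response Canola.
Mutual best responses: (Corn, Wheat).

(Corn, Wheat)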